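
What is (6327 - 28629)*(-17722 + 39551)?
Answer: -486830358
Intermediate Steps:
(6327 - 28629)*(-17722 + 39551) = -22302*21829 = -486830358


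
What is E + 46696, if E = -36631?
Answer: 10065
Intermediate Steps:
E + 46696 = -36631 + 46696 = 10065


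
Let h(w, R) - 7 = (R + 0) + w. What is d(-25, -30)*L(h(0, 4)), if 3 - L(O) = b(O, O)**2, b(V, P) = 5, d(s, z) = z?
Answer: 660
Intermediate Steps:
h(w, R) = 7 + R + w (h(w, R) = 7 + ((R + 0) + w) = 7 + (R + w) = 7 + R + w)
L(O) = -22 (L(O) = 3 - 1*5**2 = 3 - 1*25 = 3 - 25 = -22)
d(-25, -30)*L(h(0, 4)) = -30*(-22) = 660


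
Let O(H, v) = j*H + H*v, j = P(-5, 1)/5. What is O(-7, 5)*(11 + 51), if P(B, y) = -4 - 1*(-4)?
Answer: -2170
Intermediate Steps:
P(B, y) = 0 (P(B, y) = -4 + 4 = 0)
j = 0 (j = 0/5 = 0*(⅕) = 0)
O(H, v) = H*v (O(H, v) = 0*H + H*v = 0 + H*v = H*v)
O(-7, 5)*(11 + 51) = (-7*5)*(11 + 51) = -35*62 = -2170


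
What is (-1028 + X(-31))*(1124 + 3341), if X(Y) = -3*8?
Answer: -4697180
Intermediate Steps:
X(Y) = -24
(-1028 + X(-31))*(1124 + 3341) = (-1028 - 24)*(1124 + 3341) = -1052*4465 = -4697180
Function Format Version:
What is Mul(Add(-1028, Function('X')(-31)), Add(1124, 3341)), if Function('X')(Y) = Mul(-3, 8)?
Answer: -4697180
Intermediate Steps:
Function('X')(Y) = -24
Mul(Add(-1028, Function('X')(-31)), Add(1124, 3341)) = Mul(Add(-1028, -24), Add(1124, 3341)) = Mul(-1052, 4465) = -4697180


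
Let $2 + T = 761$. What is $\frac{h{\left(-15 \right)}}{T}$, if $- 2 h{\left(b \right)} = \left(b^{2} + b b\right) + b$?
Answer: $- \frac{145}{506} \approx -0.28656$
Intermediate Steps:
$h{\left(b \right)} = - b^{2} - \frac{b}{2}$ ($h{\left(b \right)} = - \frac{\left(b^{2} + b b\right) + b}{2} = - \frac{\left(b^{2} + b^{2}\right) + b}{2} = - \frac{2 b^{2} + b}{2} = - \frac{b + 2 b^{2}}{2} = - b^{2} - \frac{b}{2}$)
$T = 759$ ($T = -2 + 761 = 759$)
$\frac{h{\left(-15 \right)}}{T} = \frac{\left(-1\right) \left(-15\right) \left(\frac{1}{2} - 15\right)}{759} = \left(-1\right) \left(-15\right) \left(- \frac{29}{2}\right) \frac{1}{759} = \left(- \frac{435}{2}\right) \frac{1}{759} = - \frac{145}{506}$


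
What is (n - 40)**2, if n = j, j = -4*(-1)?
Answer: 1296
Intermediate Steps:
j = 4
n = 4
(n - 40)**2 = (4 - 40)**2 = (-36)**2 = 1296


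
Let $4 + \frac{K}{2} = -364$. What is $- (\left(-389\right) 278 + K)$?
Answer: $108878$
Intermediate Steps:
$K = -736$ ($K = -8 + 2 \left(-364\right) = -8 - 728 = -736$)
$- (\left(-389\right) 278 + K) = - (\left(-389\right) 278 - 736) = - (-108142 - 736) = \left(-1\right) \left(-108878\right) = 108878$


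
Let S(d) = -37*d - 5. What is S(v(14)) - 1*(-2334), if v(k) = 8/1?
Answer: 2033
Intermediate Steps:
v(k) = 8 (v(k) = 8*1 = 8)
S(d) = -5 - 37*d
S(v(14)) - 1*(-2334) = (-5 - 37*8) - 1*(-2334) = (-5 - 296) + 2334 = -301 + 2334 = 2033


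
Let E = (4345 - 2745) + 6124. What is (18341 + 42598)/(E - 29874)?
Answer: -60939/22150 ≈ -2.7512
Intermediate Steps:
E = 7724 (E = 1600 + 6124 = 7724)
(18341 + 42598)/(E - 29874) = (18341 + 42598)/(7724 - 29874) = 60939/(-22150) = 60939*(-1/22150) = -60939/22150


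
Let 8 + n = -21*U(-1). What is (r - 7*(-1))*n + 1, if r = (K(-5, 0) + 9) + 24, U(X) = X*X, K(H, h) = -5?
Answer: -1014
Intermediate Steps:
U(X) = X**2
r = 28 (r = (-5 + 9) + 24 = 4 + 24 = 28)
n = -29 (n = -8 - 21*(-1)**2 = -8 - 21*1 = -8 - 21 = -29)
(r - 7*(-1))*n + 1 = (28 - 7*(-1))*(-29) + 1 = (28 - 1*(-7))*(-29) + 1 = (28 + 7)*(-29) + 1 = 35*(-29) + 1 = -1015 + 1 = -1014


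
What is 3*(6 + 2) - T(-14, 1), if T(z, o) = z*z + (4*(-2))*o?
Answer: -164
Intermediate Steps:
T(z, o) = z² - 8*o
3*(6 + 2) - T(-14, 1) = 3*(6 + 2) - ((-14)² - 8*1) = 3*8 - (196 - 8) = 24 - 1*188 = 24 - 188 = -164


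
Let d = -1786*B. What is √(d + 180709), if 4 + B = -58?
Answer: √291441 ≈ 539.85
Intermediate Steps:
B = -62 (B = -4 - 58 = -62)
d = 110732 (d = -1786*(-62) = 110732)
√(d + 180709) = √(110732 + 180709) = √291441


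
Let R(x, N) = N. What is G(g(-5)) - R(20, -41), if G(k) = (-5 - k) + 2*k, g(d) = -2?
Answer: 34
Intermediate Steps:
G(k) = -5 + k
G(g(-5)) - R(20, -41) = (-5 - 2) - 1*(-41) = -7 + 41 = 34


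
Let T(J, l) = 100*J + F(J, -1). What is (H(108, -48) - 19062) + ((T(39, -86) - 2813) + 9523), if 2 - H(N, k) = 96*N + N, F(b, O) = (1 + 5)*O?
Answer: -18932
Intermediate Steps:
F(b, O) = 6*O
T(J, l) = -6 + 100*J (T(J, l) = 100*J + 6*(-1) = 100*J - 6 = -6 + 100*J)
H(N, k) = 2 - 97*N (H(N, k) = 2 - (96*N + N) = 2 - 97*N)
(H(108, -48) - 19062) + ((T(39, -86) - 2813) + 9523) = ((2 - 97*108) - 19062) + (((-6 + 100*39) - 2813) + 9523) = ((2 - 10476) - 19062) + (((-6 + 3900) - 2813) + 9523) = (-10474 - 19062) + ((3894 - 2813) + 9523) = -29536 + (1081 + 9523) = -29536 + 10604 = -18932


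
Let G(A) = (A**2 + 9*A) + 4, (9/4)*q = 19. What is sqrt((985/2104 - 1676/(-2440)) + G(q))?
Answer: sqrt(1271401103866390)/2887740 ≈ 12.348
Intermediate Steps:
q = 76/9 (q = (4/9)*19 = 76/9 ≈ 8.4444)
G(A) = 4 + A**2 + 9*A
sqrt((985/2104 - 1676/(-2440)) + G(q)) = sqrt((985/2104 - 1676/(-2440)) + (4 + (76/9)**2 + 9*(76/9))) = sqrt((985*(1/2104) - 1676*(-1/2440)) + (4 + 5776/81 + 76)) = sqrt((985/2104 + 419/610) + 12256/81) = sqrt(741213/641720 + 12256/81) = sqrt(7924958573/51979320) = sqrt(1271401103866390)/2887740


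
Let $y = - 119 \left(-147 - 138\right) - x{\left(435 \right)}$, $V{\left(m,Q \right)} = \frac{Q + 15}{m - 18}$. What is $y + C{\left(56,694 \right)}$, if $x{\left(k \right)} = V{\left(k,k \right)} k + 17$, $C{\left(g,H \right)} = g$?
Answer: $\frac{4654356}{139} \approx 33485.0$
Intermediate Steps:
$V{\left(m,Q \right)} = \frac{15 + Q}{-18 + m}$
$x{\left(k \right)} = 17 + \frac{k \left(15 + k\right)}{-18 + k}$ ($x{\left(k \right)} = \frac{15 + k}{-18 + k} k + 17 = \frac{k \left(15 + k\right)}{-18 + k} + 17 = 17 + \frac{k \left(15 + k\right)}{-18 + k}$)
$y = \frac{4646572}{139}$ ($y = - 119 \left(-147 - 138\right) - \frac{-306 + 435^{2} + 32 \cdot 435}{-18 + 435} = \left(-119\right) \left(-285\right) - \frac{-306 + 189225 + 13920}{417} = 33915 - \frac{1}{417} \cdot 202839 = 33915 - \frac{67613}{139} = \frac{4646572}{139} \approx 33429.0$)
$y + C{\left(56,694 \right)} = \frac{4646572}{139} + 56 = \frac{4654356}{139}$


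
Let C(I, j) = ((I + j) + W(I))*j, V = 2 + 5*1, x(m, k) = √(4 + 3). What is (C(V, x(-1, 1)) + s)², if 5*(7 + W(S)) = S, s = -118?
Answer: 308368/25 - 1554*√7/5 ≈ 11512.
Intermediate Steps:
W(S) = -7 + S/5
x(m, k) = √7
V = 7 (V = 2 + 5 = 7)
C(I, j) = j*(-7 + j + 6*I/5) (C(I, j) = ((I + j) + (-7 + I/5))*j = (-7 + j + 6*I/5)*j = j*(-7 + j + 6*I/5))
(C(V, x(-1, 1)) + s)² = (√7*(-35 + 5*√7 + 6*7)/5 - 118)² = (√7*(-35 + 5*√7 + 42)/5 - 118)² = (√7*(7 + 5*√7)/5 - 118)² = (-118 + √7*(7 + 5*√7)/5)²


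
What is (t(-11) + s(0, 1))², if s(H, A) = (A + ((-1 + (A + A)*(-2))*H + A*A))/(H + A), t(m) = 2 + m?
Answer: 49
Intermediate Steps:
s(H, A) = (A + A² + H*(-1 - 4*A))/(A + H) (s(H, A) = (A + ((-1 + (2*A)*(-2))*H + A²))/(A + H) = (A + ((-1 - 4*A)*H + A²))/(A + H) = (A + (H*(-1 - 4*A) + A²))/(A + H) = (A + (A² + H*(-1 - 4*A)))/(A + H) = (A + A² + H*(-1 - 4*A))/(A + H))
(t(-11) + s(0, 1))² = ((2 - 11) + (1 + 1² - 1*0 - 4*1*0)/(1 + 0))² = (-9 + (1 + 1 + 0 + 0)/1)² = (-9 + 1*2)² = (-9 + 2)² = (-7)² = 49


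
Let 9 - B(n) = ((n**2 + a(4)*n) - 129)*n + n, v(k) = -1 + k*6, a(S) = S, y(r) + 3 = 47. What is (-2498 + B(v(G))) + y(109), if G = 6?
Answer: -45740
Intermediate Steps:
y(r) = 44 (y(r) = -3 + 47 = 44)
v(k) = -1 + 6*k
B(n) = 9 - n - n*(-129 + n**2 + 4*n) (B(n) = 9 - (((n**2 + 4*n) - 129)*n + n) = 9 - ((-129 + n**2 + 4*n)*n + n) = 9 - (n*(-129 + n**2 + 4*n) + n) = 9 - (n + n*(-129 + n**2 + 4*n)) = 9 + (-n - n*(-129 + n**2 + 4*n)) = 9 - n - n*(-129 + n**2 + 4*n))
(-2498 + B(v(G))) + y(109) = (-2498 + (9 - (-1 + 6*6)**3 - 4*(-1 + 6*6)**2 + 128*(-1 + 6*6))) + 44 = (-2498 + (9 - (-1 + 36)**3 - 4*(-1 + 36)**2 + 128*(-1 + 36))) + 44 = (-2498 + (9 - 1*35**3 - 4*35**2 + 128*35)) + 44 = (-2498 + (9 - 1*42875 - 4*1225 + 4480)) + 44 = (-2498 + (9 - 42875 - 4900 + 4480)) + 44 = (-2498 - 43286) + 44 = -45784 + 44 = -45740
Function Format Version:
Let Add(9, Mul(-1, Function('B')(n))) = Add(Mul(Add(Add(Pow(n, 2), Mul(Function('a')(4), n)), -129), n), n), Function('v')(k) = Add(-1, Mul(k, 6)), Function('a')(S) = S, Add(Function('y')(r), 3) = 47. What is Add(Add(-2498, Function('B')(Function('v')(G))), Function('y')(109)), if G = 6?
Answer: -45740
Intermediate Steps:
Function('y')(r) = 44 (Function('y')(r) = Add(-3, 47) = 44)
Function('v')(k) = Add(-1, Mul(6, k))
Function('B')(n) = Add(9, Mul(-1, n), Mul(-1, n, Add(-129, Pow(n, 2), Mul(4, n)))) (Function('B')(n) = Add(9, Mul(-1, Add(Mul(Add(Add(Pow(n, 2), Mul(4, n)), -129), n), n))) = Add(9, Mul(-1, Add(Mul(Add(-129, Pow(n, 2), Mul(4, n)), n), n))) = Add(9, Mul(-1, Add(Mul(n, Add(-129, Pow(n, 2), Mul(4, n))), n))) = Add(9, Mul(-1, Add(n, Mul(n, Add(-129, Pow(n, 2), Mul(4, n)))))) = Add(9, Add(Mul(-1, n), Mul(-1, n, Add(-129, Pow(n, 2), Mul(4, n))))) = Add(9, Mul(-1, n), Mul(-1, n, Add(-129, Pow(n, 2), Mul(4, n)))))
Add(Add(-2498, Function('B')(Function('v')(G))), Function('y')(109)) = Add(Add(-2498, Add(9, Mul(-1, Pow(Add(-1, Mul(6, 6)), 3)), Mul(-4, Pow(Add(-1, Mul(6, 6)), 2)), Mul(128, Add(-1, Mul(6, 6))))), 44) = Add(Add(-2498, Add(9, Mul(-1, Pow(Add(-1, 36), 3)), Mul(-4, Pow(Add(-1, 36), 2)), Mul(128, Add(-1, 36)))), 44) = Add(Add(-2498, Add(9, Mul(-1, Pow(35, 3)), Mul(-4, Pow(35, 2)), Mul(128, 35))), 44) = Add(Add(-2498, Add(9, Mul(-1, 42875), Mul(-4, 1225), 4480)), 44) = Add(Add(-2498, Add(9, -42875, -4900, 4480)), 44) = Add(Add(-2498, -43286), 44) = Add(-45784, 44) = -45740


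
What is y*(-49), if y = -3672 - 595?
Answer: 209083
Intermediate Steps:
y = -4267
y*(-49) = -4267*(-49) = 209083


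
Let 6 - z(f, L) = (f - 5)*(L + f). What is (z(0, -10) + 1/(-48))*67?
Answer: -141571/48 ≈ -2949.4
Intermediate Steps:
z(f, L) = 6 - (-5 + f)*(L + f) (z(f, L) = 6 - (f - 5)*(L + f) = 6 - (-5 + f)*(L + f))
(z(0, -10) + 1/(-48))*67 = ((6 - 1*0² + 5*(-10) + 5*0 - 1*(-10)*0) + 1/(-48))*67 = ((6 - 1*0 - 50 + 0 + 0) - 1/48)*67 = ((6 + 0 - 50 + 0 + 0) - 1/48)*67 = (-44 - 1/48)*67 = -2113/48*67 = -141571/48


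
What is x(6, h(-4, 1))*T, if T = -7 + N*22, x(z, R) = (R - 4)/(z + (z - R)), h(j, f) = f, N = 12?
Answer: -771/11 ≈ -70.091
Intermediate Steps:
x(z, R) = (-4 + R)/(-R + 2*z)
T = 257 (T = -7 + 12*22 = -7 + 264 = 257)
x(6, h(-4, 1))*T = ((4 - 1*1)/(1 - 2*6))*257 = ((4 - 1)/(1 - 12))*257 = (3/(-11))*257 = -1/11*3*257 = -3/11*257 = -771/11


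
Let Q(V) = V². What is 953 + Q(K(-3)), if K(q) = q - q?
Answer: 953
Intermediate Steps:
K(q) = 0
953 + Q(K(-3)) = 953 + 0² = 953 + 0 = 953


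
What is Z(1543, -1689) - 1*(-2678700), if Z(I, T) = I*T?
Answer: 72573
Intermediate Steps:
Z(1543, -1689) - 1*(-2678700) = 1543*(-1689) - 1*(-2678700) = -2606127 + 2678700 = 72573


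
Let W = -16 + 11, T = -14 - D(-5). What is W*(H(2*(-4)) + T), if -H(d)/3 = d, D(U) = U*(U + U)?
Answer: 200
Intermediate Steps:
D(U) = 2*U**2 (D(U) = U*(2*U) = 2*U**2)
H(d) = -3*d
T = -64 (T = -14 - 2*(-5)**2 = -14 - 2*25 = -14 - 1*50 = -14 - 50 = -64)
W = -5
W*(H(2*(-4)) + T) = -5*(-6*(-4) - 64) = -5*(-3*(-8) - 64) = -5*(24 - 64) = -5*(-40) = 200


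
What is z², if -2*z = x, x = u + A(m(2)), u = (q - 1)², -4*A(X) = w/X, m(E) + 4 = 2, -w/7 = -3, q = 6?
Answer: 48841/256 ≈ 190.79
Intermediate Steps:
w = 21 (w = -7*(-3) = 21)
m(E) = -2 (m(E) = -4 + 2 = -2)
A(X) = -21/(4*X)
u = 25 (u = (6 - 1)² = 5² = 25)
x = 221/8 (x = 25 - 21/4/(-2) = 25 - 21/4*(-½) = 25 + 21/8 = 221/8 ≈ 27.625)
z = -221/16 (z = -½*221/8 = -221/16 ≈ -13.813)
z² = (-221/16)² = 48841/256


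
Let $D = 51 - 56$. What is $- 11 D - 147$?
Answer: $-92$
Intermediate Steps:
$D = -5$ ($D = 51 - 56 = -5$)
$- 11 D - 147 = \left(-11\right) \left(-5\right) - 147 = 55 - 147 = -92$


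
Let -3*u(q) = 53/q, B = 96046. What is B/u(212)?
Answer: -1152552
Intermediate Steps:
u(q) = -53/(3*q)
B/u(212) = 96046/((-53/3/212)) = 96046/((-53/3*1/212)) = 96046/(-1/12) = 96046*(-12) = -1152552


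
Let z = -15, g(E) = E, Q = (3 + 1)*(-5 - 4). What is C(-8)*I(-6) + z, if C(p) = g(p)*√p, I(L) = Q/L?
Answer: -15 - 96*I*√2 ≈ -15.0 - 135.76*I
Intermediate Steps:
Q = -36 (Q = 4*(-9) = -36)
I(L) = -36/L
C(p) = p^(3/2) (C(p) = p*√p = p^(3/2))
C(-8)*I(-6) + z = (-8)^(3/2)*(-36/(-6)) - 15 = (-16*I*√2)*(-36*(-⅙)) - 15 = -16*I*√2*6 - 15 = -96*I*√2 - 15 = -15 - 96*I*√2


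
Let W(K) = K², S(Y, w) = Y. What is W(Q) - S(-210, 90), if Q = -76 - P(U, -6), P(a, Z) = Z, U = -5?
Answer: 5110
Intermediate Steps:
Q = -70 (Q = -76 - 1*(-6) = -76 + 6 = -70)
W(Q) - S(-210, 90) = (-70)² - 1*(-210) = 4900 + 210 = 5110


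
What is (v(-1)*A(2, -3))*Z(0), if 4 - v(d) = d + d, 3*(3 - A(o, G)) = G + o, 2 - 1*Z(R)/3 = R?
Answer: 120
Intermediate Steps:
Z(R) = 6 - 3*R
A(o, G) = 3 - G/3 - o/3 (A(o, G) = 3 - (G + o)/3 = 3 + (-G/3 - o/3) = 3 - G/3 - o/3)
v(d) = 4 - 2*d (v(d) = 4 - (d + d) = 4 - 2*d)
(v(-1)*A(2, -3))*Z(0) = ((4 - 2*(-1))*(3 - ⅓*(-3) - ⅓*2))*(6 - 3*0) = ((4 + 2)*(3 + 1 - ⅔))*(6 + 0) = (6*(10/3))*6 = 20*6 = 120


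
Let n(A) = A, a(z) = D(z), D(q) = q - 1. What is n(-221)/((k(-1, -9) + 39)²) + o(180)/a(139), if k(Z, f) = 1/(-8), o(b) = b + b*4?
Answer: 14182838/2224583 ≈ 6.3755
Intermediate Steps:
o(b) = 5*b (o(b) = b + 4*b = 5*b)
D(q) = -1 + q
a(z) = -1 + z
k(Z, f) = -⅛
n(-221)/((k(-1, -9) + 39)²) + o(180)/a(139) = -221/(-⅛ + 39)² + (5*180)/(-1 + 139) = -221/((311/8)²) + 900/138 = -221/96721/64 + 900*(1/138) = -221*64/96721 + 150/23 = -14144/96721 + 150/23 = 14182838/2224583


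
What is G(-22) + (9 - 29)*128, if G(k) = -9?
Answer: -2569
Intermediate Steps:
G(-22) + (9 - 29)*128 = -9 + (9 - 29)*128 = -9 - 20*128 = -9 - 2560 = -2569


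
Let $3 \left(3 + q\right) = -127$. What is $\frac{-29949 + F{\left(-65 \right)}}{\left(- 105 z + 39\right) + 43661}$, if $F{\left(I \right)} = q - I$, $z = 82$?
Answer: $- \frac{44894}{52635} \approx -0.85293$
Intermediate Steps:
$q = - \frac{136}{3}$ ($q = -3 + \frac{1}{3} \left(-127\right) = -3 - \frac{127}{3} = - \frac{136}{3} \approx -45.333$)
$F{\left(I \right)} = - \frac{136}{3} - I$
$\frac{-29949 + F{\left(-65 \right)}}{\left(- 105 z + 39\right) + 43661} = \frac{-29949 - - \frac{59}{3}}{\left(\left(-105\right) 82 + 39\right) + 43661} = \frac{-29949 + \left(- \frac{136}{3} + 65\right)}{\left(-8610 + 39\right) + 43661} = \frac{-29949 + \frac{59}{3}}{-8571 + 43661} = - \frac{89788}{3 \cdot 35090} = \left(- \frac{89788}{3}\right) \frac{1}{35090} = - \frac{44894}{52635}$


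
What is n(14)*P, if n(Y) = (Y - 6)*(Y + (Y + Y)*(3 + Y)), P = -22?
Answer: -86240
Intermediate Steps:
n(Y) = (-6 + Y)*(Y + 2*Y*(3 + Y)) (n(Y) = (-6 + Y)*(Y + (2*Y)*(3 + Y)) = (-6 + Y)*(Y + 2*Y*(3 + Y)))
n(14)*P = (14*(-42 - 5*14 + 2*14²))*(-22) = (14*(-42 - 70 + 2*196))*(-22) = (14*(-42 - 70 + 392))*(-22) = (14*280)*(-22) = 3920*(-22) = -86240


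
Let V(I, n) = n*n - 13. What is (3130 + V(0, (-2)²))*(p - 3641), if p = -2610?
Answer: -19584383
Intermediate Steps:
V(I, n) = -13 + n² (V(I, n) = n² - 13 = -13 + n²)
(3130 + V(0, (-2)²))*(p - 3641) = (3130 + (-13 + ((-2)²)²))*(-2610 - 3641) = (3130 + (-13 + 4²))*(-6251) = (3130 + (-13 + 16))*(-6251) = (3130 + 3)*(-6251) = 3133*(-6251) = -19584383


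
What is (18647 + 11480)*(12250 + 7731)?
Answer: 601967587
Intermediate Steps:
(18647 + 11480)*(12250 + 7731) = 30127*19981 = 601967587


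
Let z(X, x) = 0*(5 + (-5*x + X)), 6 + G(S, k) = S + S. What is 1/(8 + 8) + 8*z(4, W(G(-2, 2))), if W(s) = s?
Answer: 1/16 ≈ 0.062500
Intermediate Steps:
G(S, k) = -6 + 2*S (G(S, k) = -6 + (S + S) = -6 + 2*S)
z(X, x) = 0 (z(X, x) = 0*(5 + (X - 5*x)) = 0*(5 + X - 5*x) = 0)
1/(8 + 8) + 8*z(4, W(G(-2, 2))) = 1/(8 + 8) + 8*0 = 1/16 + 0 = 1/16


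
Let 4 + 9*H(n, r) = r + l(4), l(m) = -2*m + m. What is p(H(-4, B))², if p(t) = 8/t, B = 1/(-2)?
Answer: 20736/289 ≈ 71.751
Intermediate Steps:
l(m) = -m
B = -½ ≈ -0.50000
H(n, r) = -8/9 + r/9 (H(n, r) = -4/9 + (r - 1*4)/9 = -4/9 + (r - 4)/9 = -4/9 + (-4 + r)/9 = -4/9 + (-4/9 + r/9) = -8/9 + r/9)
p(H(-4, B))² = (8/(-8/9 + (⅑)*(-½)))² = (8/(-8/9 - 1/18))² = (8/(-17/18))² = (8*(-18/17))² = (-144/17)² = 20736/289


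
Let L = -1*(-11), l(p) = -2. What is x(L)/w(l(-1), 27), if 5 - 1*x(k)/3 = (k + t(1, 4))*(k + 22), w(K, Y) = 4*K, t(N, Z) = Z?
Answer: 735/4 ≈ 183.75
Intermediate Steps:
L = 11
x(k) = 15 - 3*(4 + k)*(22 + k) (x(k) = 15 - 3*(k + 4)*(k + 22) = 15 - 3*(4 + k)*(22 + k))
x(L)/w(l(-1), 27) = (-249 - 78*11 - 3*11²)/((4*(-2))) = (-249 - 858 - 3*121)/(-8) = (-249 - 858 - 363)*(-⅛) = -1470*(-⅛) = 735/4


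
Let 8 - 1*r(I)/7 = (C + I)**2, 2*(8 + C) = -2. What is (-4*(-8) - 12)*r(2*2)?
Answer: -2380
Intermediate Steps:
C = -9 (C = -8 + (1/2)*(-2) = -8 - 1 = -9)
r(I) = 56 - 7*(-9 + I)**2
(-4*(-8) - 12)*r(2*2) = (-4*(-8) - 12)*(56 - 7*(-9 + 2*2)**2) = (32 - 12)*(56 - 7*(-9 + 4)**2) = 20*(56 - 7*(-5)**2) = 20*(56 - 7*25) = 20*(56 - 175) = 20*(-119) = -2380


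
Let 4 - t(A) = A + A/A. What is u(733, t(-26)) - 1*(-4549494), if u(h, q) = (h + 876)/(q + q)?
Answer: 263872261/58 ≈ 4.5495e+6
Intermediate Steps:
t(A) = 3 - A (t(A) = 4 - (A + A/A) = 4 - (A + 1) = 4 - (1 + A) = 4 + (-1 - A) = 3 - A)
u(h, q) = (876 + h)/(2*q) (u(h, q) = (876 + h)/((2*q)) = (876 + h)*(1/(2*q)) = (876 + h)/(2*q))
u(733, t(-26)) - 1*(-4549494) = (876 + 733)/(2*(3 - 1*(-26))) - 1*(-4549494) = (½)*1609/(3 + 26) + 4549494 = (½)*1609/29 + 4549494 = (½)*(1/29)*1609 + 4549494 = 1609/58 + 4549494 = 263872261/58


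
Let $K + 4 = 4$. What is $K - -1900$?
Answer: $1900$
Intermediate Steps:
$K = 0$ ($K = -4 + 4 = 0$)
$K - -1900 = 0 - -1900 = 0 + 1900 = 1900$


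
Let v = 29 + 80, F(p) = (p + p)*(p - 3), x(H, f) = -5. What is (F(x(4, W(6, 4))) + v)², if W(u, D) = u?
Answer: 35721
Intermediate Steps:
F(p) = 2*p*(-3 + p) (F(p) = (2*p)*(-3 + p) = 2*p*(-3 + p))
v = 109
(F(x(4, W(6, 4))) + v)² = (2*(-5)*(-3 - 5) + 109)² = (2*(-5)*(-8) + 109)² = (80 + 109)² = 189² = 35721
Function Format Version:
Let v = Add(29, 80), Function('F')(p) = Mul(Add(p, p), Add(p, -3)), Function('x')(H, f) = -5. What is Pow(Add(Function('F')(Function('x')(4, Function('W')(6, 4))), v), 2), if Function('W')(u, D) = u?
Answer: 35721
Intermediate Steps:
Function('F')(p) = Mul(2, p, Add(-3, p)) (Function('F')(p) = Mul(Mul(2, p), Add(-3, p)) = Mul(2, p, Add(-3, p)))
v = 109
Pow(Add(Function('F')(Function('x')(4, Function('W')(6, 4))), v), 2) = Pow(Add(Mul(2, -5, Add(-3, -5)), 109), 2) = Pow(Add(Mul(2, -5, -8), 109), 2) = Pow(Add(80, 109), 2) = Pow(189, 2) = 35721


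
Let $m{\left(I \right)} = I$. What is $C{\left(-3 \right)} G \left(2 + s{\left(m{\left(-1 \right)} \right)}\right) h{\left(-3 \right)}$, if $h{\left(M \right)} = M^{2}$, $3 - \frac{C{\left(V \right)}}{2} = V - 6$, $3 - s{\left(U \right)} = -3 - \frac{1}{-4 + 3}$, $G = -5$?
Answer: $-7560$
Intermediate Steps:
$s{\left(U \right)} = 5$ ($s{\left(U \right)} = 3 - \left(-3 - \frac{1}{-4 + 3}\right) = 3 - \left(-3 - \frac{1}{-1}\right) = 3 - \left(-3 - -1\right) = 3 - \left(-3 + 1\right) = 3 - -2 = 3 + 2 = 5$)
$C{\left(V \right)} = 18 - 2 V$ ($C{\left(V \right)} = 6 - 2 \left(V - 6\right) = 6 - 2 \left(-6 + V\right) = 6 - \left(-12 + 2 V\right) = 18 - 2 V$)
$C{\left(-3 \right)} G \left(2 + s{\left(m{\left(-1 \right)} \right)}\right) h{\left(-3 \right)} = \left(18 - -6\right) \left(- 5 \left(2 + 5\right)\right) \left(-3\right)^{2} = \left(18 + 6\right) \left(\left(-5\right) 7\right) 9 = 24 \left(-35\right) 9 = \left(-840\right) 9 = -7560$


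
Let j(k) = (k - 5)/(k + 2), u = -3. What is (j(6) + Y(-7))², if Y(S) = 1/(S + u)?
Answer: 1/1600 ≈ 0.00062500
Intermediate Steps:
j(k) = (-5 + k)/(2 + k)
Y(S) = 1/(-3 + S) (Y(S) = 1/(S - 3) = 1/(-3 + S))
(j(6) + Y(-7))² = ((-5 + 6)/(2 + 6) + 1/(-3 - 7))² = (1/8 + 1/(-10))² = ((⅛)*1 - ⅒)² = (⅛ - ⅒)² = (1/40)² = 1/1600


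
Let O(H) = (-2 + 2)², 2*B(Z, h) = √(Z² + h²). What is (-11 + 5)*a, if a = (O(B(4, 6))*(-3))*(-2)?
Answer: 0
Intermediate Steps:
B(Z, h) = √(Z² + h²)/2
O(H) = 0 (O(H) = 0² = 0)
a = 0 (a = (0*(-3))*(-2) = 0*(-2) = 0)
(-11 + 5)*a = (-11 + 5)*0 = -6*0 = 0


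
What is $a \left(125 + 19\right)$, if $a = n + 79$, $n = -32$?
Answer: $6768$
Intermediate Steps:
$a = 47$ ($a = -32 + 79 = 47$)
$a \left(125 + 19\right) = 47 \left(125 + 19\right) = 47 \cdot 144 = 6768$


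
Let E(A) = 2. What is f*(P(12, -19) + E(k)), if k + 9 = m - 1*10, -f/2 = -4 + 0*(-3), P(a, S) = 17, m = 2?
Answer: 152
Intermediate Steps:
f = 8 (f = -2*(-4 + 0*(-3)) = -2*(-4 + 0) = -2*(-4) = 8)
k = -17 (k = -9 + (2 - 1*10) = -9 + (2 - 10) = -9 - 8 = -17)
f*(P(12, -19) + E(k)) = 8*(17 + 2) = 8*19 = 152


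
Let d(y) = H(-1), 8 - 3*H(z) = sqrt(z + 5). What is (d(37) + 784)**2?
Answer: 617796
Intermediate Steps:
H(z) = 8/3 - sqrt(5 + z)/3 (H(z) = 8/3 - sqrt(z + 5)/3 = 8/3 - sqrt(5 + z)/3)
d(y) = 2 (d(y) = 8/3 - sqrt(5 - 1)/3 = 8/3 - sqrt(4)/3 = 8/3 - 1/3*2 = 8/3 - 2/3 = 2)
(d(37) + 784)**2 = (2 + 784)**2 = 786**2 = 617796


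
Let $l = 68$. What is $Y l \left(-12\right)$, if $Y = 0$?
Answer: $0$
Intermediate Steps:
$Y l \left(-12\right) = 0 \cdot 68 \left(-12\right) = 0 \left(-12\right) = 0$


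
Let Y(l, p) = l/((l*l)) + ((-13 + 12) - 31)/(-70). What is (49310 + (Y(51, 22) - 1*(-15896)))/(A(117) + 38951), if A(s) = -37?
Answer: 116393561/69461490 ≈ 1.6757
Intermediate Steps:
Y(l, p) = 16/35 + 1/l (Y(l, p) = l/(l**2) + (-1 - 31)*(-1/70) = l/l**2 - 32*(-1/70) = 1/l + 16/35 = 16/35 + 1/l)
(49310 + (Y(51, 22) - 1*(-15896)))/(A(117) + 38951) = (49310 + ((16/35 + 1/51) - 1*(-15896)))/(-37 + 38951) = (49310 + ((16/35 + 1/51) + 15896))/38914 = (49310 + (851/1785 + 15896))*(1/38914) = (49310 + 28375211/1785)*(1/38914) = (116393561/1785)*(1/38914) = 116393561/69461490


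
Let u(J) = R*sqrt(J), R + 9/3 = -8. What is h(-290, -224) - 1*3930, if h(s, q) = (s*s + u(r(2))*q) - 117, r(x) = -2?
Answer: 80053 + 2464*I*sqrt(2) ≈ 80053.0 + 3484.6*I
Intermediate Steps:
R = -11 (R = -3 - 8 = -11)
u(J) = -11*sqrt(J)
h(s, q) = -117 + s**2 - 11*I*q*sqrt(2) (h(s, q) = (s*s + (-11*I*sqrt(2))*q) - 117 = (s**2 + (-11*I*sqrt(2))*q) - 117 = (s**2 - 11*I*q*sqrt(2)) - 117 = -117 + s**2 - 11*I*q*sqrt(2))
h(-290, -224) - 1*3930 = (-117 + (-290)**2 - 11*I*(-224)*sqrt(2)) - 1*3930 = (-117 + 84100 + 2464*I*sqrt(2)) - 3930 = (83983 + 2464*I*sqrt(2)) - 3930 = 80053 + 2464*I*sqrt(2)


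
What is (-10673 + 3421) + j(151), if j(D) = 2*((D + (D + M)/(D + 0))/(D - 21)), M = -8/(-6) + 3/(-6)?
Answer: -426932563/58890 ≈ -7249.7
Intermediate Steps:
M = ⅚ (M = -8*(-⅙) + 3*(-⅙) = 4/3 - ½ = ⅚ ≈ 0.83333)
j(D) = 2*(D + (⅚ + D)/D)/(-21 + D) (j(D) = 2*((D + (D + ⅚)/(D + 0))/(D - 21)) = 2*((D + (⅚ + D)/D)/(-21 + D)) = 2*(D + (⅚ + D)/D)/(-21 + D))
(-10673 + 3421) + j(151) = (-10673 + 3421) + (⅓)*(5 + 6*151 + 6*151²)/(151*(-21 + 151)) = -7252 + (⅓)*(1/151)*(5 + 906 + 6*22801)/130 = -7252 + (⅓)*(1/151)*(1/130)*(5 + 906 + 136806) = -7252 + (⅓)*(1/151)*(1/130)*137717 = -7252 + 137717/58890 = -426932563/58890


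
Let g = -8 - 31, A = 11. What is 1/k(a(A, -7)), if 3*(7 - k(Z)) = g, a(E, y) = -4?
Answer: 1/20 ≈ 0.050000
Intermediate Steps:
g = -39
k(Z) = 20 (k(Z) = 7 - ⅓*(-39) = 7 + 13 = 20)
1/k(a(A, -7)) = 1/20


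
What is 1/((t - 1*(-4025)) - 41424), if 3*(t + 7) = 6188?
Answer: -3/106030 ≈ -2.8294e-5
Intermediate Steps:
t = 6167/3 (t = -7 + (⅓)*6188 = -7 + 6188/3 = 6167/3 ≈ 2055.7)
1/((t - 1*(-4025)) - 41424) = 1/((6167/3 - 1*(-4025)) - 41424) = 1/((6167/3 + 4025) - 41424) = 1/(18242/3 - 41424) = 1/(-106030/3) = -3/106030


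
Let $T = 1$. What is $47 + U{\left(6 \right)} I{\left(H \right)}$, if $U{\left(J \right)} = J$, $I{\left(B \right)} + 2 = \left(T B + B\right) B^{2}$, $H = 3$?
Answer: $359$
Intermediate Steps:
$I{\left(B \right)} = -2 + 2 B^{3}$ ($I{\left(B \right)} = -2 + \left(1 B + B\right) B^{2} = -2 + \left(B + B\right) B^{2} = -2 + 2 B B^{2} = -2 + 2 B^{3}$)
$47 + U{\left(6 \right)} I{\left(H \right)} = 47 + 6 \left(-2 + 2 \cdot 3^{3}\right) = 47 + 6 \left(-2 + 2 \cdot 27\right) = 47 + 6 \left(-2 + 54\right) = 47 + 6 \cdot 52 = 47 + 312 = 359$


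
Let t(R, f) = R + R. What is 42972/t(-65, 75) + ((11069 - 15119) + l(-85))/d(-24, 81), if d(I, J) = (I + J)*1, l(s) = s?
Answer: -1493477/3705 ≈ -403.10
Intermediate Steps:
t(R, f) = 2*R
d(I, J) = I + J
42972/t(-65, 75) + ((11069 - 15119) + l(-85))/d(-24, 81) = 42972/((2*(-65))) + ((11069 - 15119) - 85)/(-24 + 81) = 42972/(-130) + (-4050 - 85)/57 = 42972*(-1/130) - 4135*1/57 = -21486/65 - 4135/57 = -1493477/3705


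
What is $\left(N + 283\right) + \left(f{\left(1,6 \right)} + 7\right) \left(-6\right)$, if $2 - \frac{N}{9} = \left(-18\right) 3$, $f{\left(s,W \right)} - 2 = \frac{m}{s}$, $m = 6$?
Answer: $697$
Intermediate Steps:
$f{\left(s,W \right)} = 2 + \frac{6}{s}$
$N = 504$ ($N = 18 - 9 \left(\left(-18\right) 3\right) = 18 - -486 = 18 + 486 = 504$)
$\left(N + 283\right) + \left(f{\left(1,6 \right)} + 7\right) \left(-6\right) = \left(504 + 283\right) + \left(\left(2 + \frac{6}{1}\right) + 7\right) \left(-6\right) = 787 + \left(\left(2 + 6 \cdot 1\right) + 7\right) \left(-6\right) = 787 + \left(\left(2 + 6\right) + 7\right) \left(-6\right) = 787 + \left(8 + 7\right) \left(-6\right) = 787 + 15 \left(-6\right) = 787 - 90 = 697$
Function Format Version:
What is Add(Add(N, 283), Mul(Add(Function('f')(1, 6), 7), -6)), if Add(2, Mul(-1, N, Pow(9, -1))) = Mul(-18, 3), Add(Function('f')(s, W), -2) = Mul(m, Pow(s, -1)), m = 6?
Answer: 697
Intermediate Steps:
Function('f')(s, W) = Add(2, Mul(6, Pow(s, -1)))
N = 504 (N = Add(18, Mul(-9, Mul(-18, 3))) = Add(18, Mul(-9, -54)) = Add(18, 486) = 504)
Add(Add(N, 283), Mul(Add(Function('f')(1, 6), 7), -6)) = Add(Add(504, 283), Mul(Add(Add(2, Mul(6, Pow(1, -1))), 7), -6)) = Add(787, Mul(Add(Add(2, Mul(6, 1)), 7), -6)) = Add(787, Mul(Add(Add(2, 6), 7), -6)) = Add(787, Mul(Add(8, 7), -6)) = Add(787, Mul(15, -6)) = Add(787, -90) = 697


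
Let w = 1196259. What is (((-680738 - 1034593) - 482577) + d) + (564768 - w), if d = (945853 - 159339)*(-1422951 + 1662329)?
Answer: 188271318893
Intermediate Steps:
d = 188274148292 (d = 786514*239378 = 188274148292)
(((-680738 - 1034593) - 482577) + d) + (564768 - w) = (((-680738 - 1034593) - 482577) + 188274148292) + (564768 - 1*1196259) = ((-1715331 - 482577) + 188274148292) + (564768 - 1196259) = (-2197908 + 188274148292) - 631491 = 188271950384 - 631491 = 188271318893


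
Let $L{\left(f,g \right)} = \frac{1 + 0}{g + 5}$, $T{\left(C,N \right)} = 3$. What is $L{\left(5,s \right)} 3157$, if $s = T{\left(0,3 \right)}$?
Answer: $\frac{3157}{8} \approx 394.63$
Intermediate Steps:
$s = 3$
$L{\left(f,g \right)} = \frac{1}{5 + g}$ ($L{\left(f,g \right)} = 1 \frac{1}{5 + g} = \frac{1}{5 + g}$)
$L{\left(5,s \right)} 3157 = \frac{1}{5 + 3} \cdot 3157 = \frac{1}{8} \cdot 3157 = \frac{3157}{8}$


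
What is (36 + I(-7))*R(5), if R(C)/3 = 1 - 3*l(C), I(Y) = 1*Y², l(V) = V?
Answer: -3570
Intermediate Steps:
I(Y) = Y²
R(C) = 3 - 9*C (R(C) = 3*(1 - 3*C) = 3 - 9*C)
(36 + I(-7))*R(5) = (36 + (-7)²)*(3 - 9*5) = (36 + 49)*(3 - 45) = 85*(-42) = -3570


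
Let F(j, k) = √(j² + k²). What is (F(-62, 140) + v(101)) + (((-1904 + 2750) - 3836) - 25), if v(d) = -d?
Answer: -3116 + 2*√5861 ≈ -2962.9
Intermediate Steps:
(F(-62, 140) + v(101)) + (((-1904 + 2750) - 3836) - 25) = (√((-62)² + 140²) - 1*101) + (((-1904 + 2750) - 3836) - 25) = (√(3844 + 19600) - 101) + ((846 - 3836) - 25) = (√23444 - 101) + (-2990 - 25) = (2*√5861 - 101) - 3015 = (-101 + 2*√5861) - 3015 = -3116 + 2*√5861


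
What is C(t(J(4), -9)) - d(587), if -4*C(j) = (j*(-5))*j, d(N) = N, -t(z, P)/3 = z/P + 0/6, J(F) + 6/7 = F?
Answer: -258262/441 ≈ -585.63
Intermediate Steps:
J(F) = -6/7 + F
t(z, P) = -3*z/P (t(z, P) = -3*(z/P + 0/6) = -3*(z/P + 0*(1/6)) = -3*(z/P + 0) = -3*z/P)
C(j) = 5*j**2/4 (C(j) = -j*(-5)*j/4 = -(-5*j)*j/4 = -(-5)*j**2/4 = 5*j**2/4)
C(t(J(4), -9)) - d(587) = 5*(-3*(-6/7 + 4)/(-9))**2/4 - 1*587 = 5*(-3*22/7*(-1/9))**2/4 - 587 = 5*(22/21)**2/4 - 587 = (5/4)*(484/441) - 587 = 605/441 - 587 = -258262/441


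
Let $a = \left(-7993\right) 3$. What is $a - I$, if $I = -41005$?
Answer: $17026$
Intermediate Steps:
$a = -23979$
$a - I = -23979 - -41005 = -23979 + 41005 = 17026$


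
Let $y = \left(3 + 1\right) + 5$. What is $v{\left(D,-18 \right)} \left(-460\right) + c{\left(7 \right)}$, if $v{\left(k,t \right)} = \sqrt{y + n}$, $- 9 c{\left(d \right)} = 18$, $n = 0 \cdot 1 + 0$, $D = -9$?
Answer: $-1382$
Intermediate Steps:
$y = 9$ ($y = 4 + 5 = 9$)
$n = 0$ ($n = 0 + 0 = 0$)
$c{\left(d \right)} = -2$ ($c{\left(d \right)} = \left(- \frac{1}{9}\right) 18 = -2$)
$v{\left(k,t \right)} = 3$ ($v{\left(k,t \right)} = \sqrt{9 + 0} = \sqrt{9} = 3$)
$v{\left(D,-18 \right)} \left(-460\right) + c{\left(7 \right)} = 3 \left(-460\right) - 2 = -1380 - 2 = -1382$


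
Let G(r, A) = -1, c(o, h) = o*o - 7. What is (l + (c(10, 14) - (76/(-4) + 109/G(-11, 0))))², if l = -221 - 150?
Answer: 22500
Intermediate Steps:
c(o, h) = -7 + o² (c(o, h) = o² - 7 = -7 + o²)
l = -371
(l + (c(10, 14) - (76/(-4) + 109/G(-11, 0))))² = (-371 + ((-7 + 10²) - (76/(-4) + 109/(-1))))² = (-371 + ((-7 + 100) - (76*(-¼) + 109*(-1))))² = (-371 + (93 - (-19 - 109)))² = (-371 + (93 - 1*(-128)))² = (-371 + (93 + 128))² = (-371 + 221)² = (-150)² = 22500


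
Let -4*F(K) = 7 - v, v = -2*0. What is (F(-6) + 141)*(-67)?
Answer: -37319/4 ≈ -9329.8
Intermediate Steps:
v = 0
F(K) = -7/4 (F(K) = -(7 - 1*0)/4 = -(7 + 0)/4 = -¼*7 = -7/4)
(F(-6) + 141)*(-67) = (-7/4 + 141)*(-67) = (557/4)*(-67) = -37319/4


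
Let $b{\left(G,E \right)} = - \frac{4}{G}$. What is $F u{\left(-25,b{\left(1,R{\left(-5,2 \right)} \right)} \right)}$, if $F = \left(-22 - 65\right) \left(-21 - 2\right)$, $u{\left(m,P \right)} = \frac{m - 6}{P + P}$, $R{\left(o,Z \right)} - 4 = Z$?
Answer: $\frac{62031}{8} \approx 7753.9$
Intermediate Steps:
$R{\left(o,Z \right)} = 4 + Z$
$u{\left(m,P \right)} = \frac{-6 + m}{2 P}$
$F = 2001$ ($F = \left(-87\right) \left(-23\right) = 2001$)
$F u{\left(-25,b{\left(1,R{\left(-5,2 \right)} \right)} \right)} = 2001 \frac{-6 - 25}{2 \left(- \frac{4}{1}\right)} = 2001 \cdot \frac{1}{2} \frac{1}{\left(-4\right) 1} \left(-31\right) = 2001 \cdot \frac{1}{2} \frac{1}{-4} \left(-31\right) = 2001 \cdot \frac{1}{2} \left(- \frac{1}{4}\right) \left(-31\right) = 2001 \cdot \frac{31}{8} = \frac{62031}{8}$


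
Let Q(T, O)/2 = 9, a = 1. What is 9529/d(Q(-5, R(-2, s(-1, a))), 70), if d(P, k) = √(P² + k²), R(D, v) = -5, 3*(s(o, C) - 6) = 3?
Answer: 9529*√1306/2612 ≈ 131.84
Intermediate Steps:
s(o, C) = 7 (s(o, C) = 6 + (⅓)*3 = 6 + 1 = 7)
Q(T, O) = 18 (Q(T, O) = 2*9 = 18)
9529/d(Q(-5, R(-2, s(-1, a))), 70) = 9529/(√(18² + 70²)) = 9529/(√(324 + 4900)) = 9529/(√5224) = 9529/((2*√1306)) = 9529*(√1306/2612) = 9529*√1306/2612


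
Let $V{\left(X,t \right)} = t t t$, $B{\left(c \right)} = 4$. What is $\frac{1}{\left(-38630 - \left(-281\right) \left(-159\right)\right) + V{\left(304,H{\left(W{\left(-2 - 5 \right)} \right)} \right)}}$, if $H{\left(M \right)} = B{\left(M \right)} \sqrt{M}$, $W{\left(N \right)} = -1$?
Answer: $- \frac{83309}{6940393577} + \frac{64 i}{6940393577} \approx -1.2003 \cdot 10^{-5} + 9.2214 \cdot 10^{-9} i$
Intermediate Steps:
$H{\left(M \right)} = 4 \sqrt{M}$
$V{\left(X,t \right)} = t^{3}$ ($V{\left(X,t \right)} = t^{2} t = t^{3}$)
$\frac{1}{\left(-38630 - \left(-281\right) \left(-159\right)\right) + V{\left(304,H{\left(W{\left(-2 - 5 \right)} \right)} \right)}} = \frac{1}{\left(-38630 - \left(-281\right) \left(-159\right)\right) + \left(4 \sqrt{-1}\right)^{3}} = \frac{1}{\left(-38630 - 44679\right) + \left(4 i\right)^{3}} = \frac{1}{\left(-38630 - 44679\right) - 64 i} = \frac{1}{-83309 - 64 i} = \frac{-83309 + 64 i}{6940393577}$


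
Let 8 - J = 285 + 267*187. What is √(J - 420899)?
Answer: 57*I*√145 ≈ 686.37*I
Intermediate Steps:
J = -50206 (J = 8 - (285 + 267*187) = 8 - (285 + 49929) = 8 - 1*50214 = 8 - 50214 = -50206)
√(J - 420899) = √(-50206 - 420899) = √(-471105) = 57*I*√145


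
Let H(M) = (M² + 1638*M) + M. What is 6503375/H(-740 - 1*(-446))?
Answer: -1300675/79086 ≈ -16.446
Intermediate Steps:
H(M) = M² + 1639*M
6503375/H(-740 - 1*(-446)) = 6503375/(((-740 - 1*(-446))*(1639 + (-740 - 1*(-446))))) = 6503375/(((-740 + 446)*(1639 + (-740 + 446)))) = 6503375/((-294*(1639 - 294))) = 6503375/((-294*1345)) = 6503375/(-395430) = 6503375*(-1/395430) = -1300675/79086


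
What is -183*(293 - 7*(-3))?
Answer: -57462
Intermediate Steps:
-183*(293 - 7*(-3)) = -183*(293 + 21) = -183*314 = -57462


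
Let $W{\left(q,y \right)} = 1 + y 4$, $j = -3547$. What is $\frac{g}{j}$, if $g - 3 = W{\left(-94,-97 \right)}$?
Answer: $\frac{384}{3547} \approx 0.10826$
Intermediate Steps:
$W{\left(q,y \right)} = 1 + 4 y$
$g = -384$ ($g = 3 + \left(1 + 4 \left(-97\right)\right) = 3 + \left(1 - 388\right) = 3 - 387 = -384$)
$\frac{g}{j} = - \frac{384}{-3547} = \left(-384\right) \left(- \frac{1}{3547}\right) = \frac{384}{3547}$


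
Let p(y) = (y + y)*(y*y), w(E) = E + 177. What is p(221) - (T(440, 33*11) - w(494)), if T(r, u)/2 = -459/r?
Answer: 4749446919/220 ≈ 2.1588e+7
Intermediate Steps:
w(E) = 177 + E
T(r, u) = -918/r (T(r, u) = 2*(-459/r) = -918/r)
p(y) = 2*y³ (p(y) = (2*y)*y² = 2*y³)
p(221) - (T(440, 33*11) - w(494)) = 2*221³ - (-918/440 - (177 + 494)) = 2*10793861 - (-918*1/440 - 1*671) = 21587722 - (-459/220 - 671) = 21587722 - 1*(-148079/220) = 21587722 + 148079/220 = 4749446919/220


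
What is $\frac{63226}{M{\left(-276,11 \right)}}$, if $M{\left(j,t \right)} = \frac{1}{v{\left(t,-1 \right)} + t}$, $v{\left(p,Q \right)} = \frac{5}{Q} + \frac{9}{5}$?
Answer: $\frac{2465814}{5} \approx 4.9316 \cdot 10^{5}$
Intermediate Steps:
$v{\left(p,Q \right)} = \frac{9}{5} + \frac{5}{Q}$ ($v{\left(p,Q \right)} = \frac{5}{Q} + 9 \cdot \frac{1}{5} = \frac{5}{Q} + \frac{9}{5} = \frac{9}{5} + \frac{5}{Q}$)
$M{\left(j,t \right)} = \frac{1}{- \frac{16}{5} + t}$ ($M{\left(j,t \right)} = \frac{1}{\left(\frac{9}{5} + \frac{5}{-1}\right) + t} = \frac{1}{\left(\frac{9}{5} + 5 \left(-1\right)\right) + t} = \frac{1}{\left(\frac{9}{5} - 5\right) + t} = \frac{1}{- \frac{16}{5} + t}$)
$\frac{63226}{M{\left(-276,11 \right)}} = \frac{63226}{5 \frac{1}{-16 + 5 \cdot 11}} = \frac{63226}{5 \frac{1}{-16 + 55}} = \frac{63226}{5 \cdot \frac{1}{39}} = \frac{63226}{\frac{5}{39}} = 63226 \cdot \frac{39}{5} = \frac{2465814}{5}$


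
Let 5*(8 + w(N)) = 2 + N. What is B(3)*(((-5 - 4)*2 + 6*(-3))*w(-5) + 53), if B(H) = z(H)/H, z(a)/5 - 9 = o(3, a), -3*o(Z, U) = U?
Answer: 14504/3 ≈ 4834.7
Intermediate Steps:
o(Z, U) = -U/3
z(a) = 45 - 5*a/3 (z(a) = 45 + 5*(-a/3) = 45 - 5*a/3)
B(H) = (45 - 5*H/3)/H
w(N) = -38/5 + N/5 (w(N) = -8 + (2 + N)/5 = -8 + (2/5 + N/5) = -38/5 + N/5)
B(3)*(((-5 - 4)*2 + 6*(-3))*w(-5) + 53) = (-5/3 + 45/3)*(((-5 - 4)*2 + 6*(-3))*(-38/5 + (1/5)*(-5)) + 53) = (-5/3 + 45*(1/3))*((-9*2 - 18)*(-38/5 - 1) + 53) = (-5/3 + 15)*((-18 - 18)*(-43/5) + 53) = 40*(-36*(-43/5) + 53)/3 = 40*(1548/5 + 53)/3 = (40/3)*(1813/5) = 14504/3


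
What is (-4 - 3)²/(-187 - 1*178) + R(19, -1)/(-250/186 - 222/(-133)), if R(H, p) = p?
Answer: -4711714/1467665 ≈ -3.2103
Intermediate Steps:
(-4 - 3)²/(-187 - 1*178) + R(19, -1)/(-250/186 - 222/(-133)) = (-4 - 3)²/(-187 - 1*178) - 1/(-250/186 - 222/(-133)) = (-7)²/(-187 - 178) - 1/(-250*1/186 - 222*(-1/133)) = 49/(-365) - 1/(-125/93 + 222/133) = 49*(-1/365) - 1/4021/12369 = -49/365 - 1*12369/4021 = -49/365 - 12369/4021 = -4711714/1467665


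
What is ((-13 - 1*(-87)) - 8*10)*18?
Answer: -108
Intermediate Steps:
((-13 - 1*(-87)) - 8*10)*18 = ((-13 + 87) - 80)*18 = (74 - 80)*18 = -6*18 = -108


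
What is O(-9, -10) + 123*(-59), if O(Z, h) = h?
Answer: -7267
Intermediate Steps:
O(-9, -10) + 123*(-59) = -10 + 123*(-59) = -10 - 7257 = -7267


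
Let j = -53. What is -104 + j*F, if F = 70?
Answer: -3814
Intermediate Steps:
-104 + j*F = -104 - 53*70 = -104 - 3710 = -3814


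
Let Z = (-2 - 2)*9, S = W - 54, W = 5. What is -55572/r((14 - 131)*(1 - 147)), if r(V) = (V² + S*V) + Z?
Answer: -9262/48492945 ≈ -0.00019100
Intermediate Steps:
S = -49 (S = 5 - 54 = -49)
Z = -36 (Z = -4*9 = -36)
r(V) = -36 + V² - 49*V (r(V) = (V² - 49*V) - 36 = -36 + V² - 49*V)
-55572/r((14 - 131)*(1 - 147)) = -55572/(-36 + ((14 - 131)*(1 - 147))² - 49*(14 - 131)*(1 - 147)) = -55572/(-36 + (-117*(-146))² - (-5733)*(-146)) = -55572/(-36 + 17082² - 49*17082) = -55572/(-36 + 291794724 - 837018) = -55572/290957670 = -55572*1/290957670 = -9262/48492945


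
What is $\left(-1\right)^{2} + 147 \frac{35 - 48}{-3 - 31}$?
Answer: $\frac{1945}{34} \approx 57.206$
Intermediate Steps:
$\left(-1\right)^{2} + 147 \frac{35 - 48}{-3 - 31} = 1 + 147 \left(- \frac{13}{-34}\right) = 1 + 147 \left(\left(-13\right) \left(- \frac{1}{34}\right)\right) = 1 + 147 \cdot \frac{13}{34} = 1 + \frac{1911}{34} = \frac{1945}{34}$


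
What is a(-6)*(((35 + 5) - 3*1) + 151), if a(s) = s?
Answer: -1128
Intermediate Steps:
a(-6)*(((35 + 5) - 3*1) + 151) = -6*(((35 + 5) - 3*1) + 151) = -6*((40 - 3) + 151) = -6*(37 + 151) = -6*188 = -1128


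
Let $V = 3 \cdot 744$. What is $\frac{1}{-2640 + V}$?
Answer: $- \frac{1}{408} \approx -0.002451$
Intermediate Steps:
$V = 2232$
$\frac{1}{-2640 + V} = \frac{1}{-2640 + 2232} = \frac{1}{-408} = - \frac{1}{408}$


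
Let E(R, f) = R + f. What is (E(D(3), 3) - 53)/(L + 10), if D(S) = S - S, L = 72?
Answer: -25/41 ≈ -0.60976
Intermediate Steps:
D(S) = 0
(E(D(3), 3) - 53)/(L + 10) = ((0 + 3) - 53)/(72 + 10) = (3 - 53)/82 = (1/82)*(-50) = -25/41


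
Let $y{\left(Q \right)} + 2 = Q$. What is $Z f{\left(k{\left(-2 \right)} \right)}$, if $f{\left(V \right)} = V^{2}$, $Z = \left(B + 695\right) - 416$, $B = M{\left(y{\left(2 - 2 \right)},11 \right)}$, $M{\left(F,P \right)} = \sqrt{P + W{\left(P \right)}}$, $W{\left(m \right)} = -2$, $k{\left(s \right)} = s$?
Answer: $1128$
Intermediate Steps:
$y{\left(Q \right)} = -2 + Q$
$M{\left(F,P \right)} = \sqrt{-2 + P}$ ($M{\left(F,P \right)} = \sqrt{P - 2} = \sqrt{-2 + P}$)
$B = 3$ ($B = \sqrt{-2 + 11} = \sqrt{9} = 3$)
$Z = 282$ ($Z = \left(3 + 695\right) - 416 = 698 - 416 = 282$)
$Z f{\left(k{\left(-2 \right)} \right)} = 282 \left(-2\right)^{2} = 282 \cdot 4 = 1128$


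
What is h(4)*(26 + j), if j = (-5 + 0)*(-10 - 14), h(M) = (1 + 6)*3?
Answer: 3066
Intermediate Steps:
h(M) = 21 (h(M) = 7*3 = 21)
j = 120 (j = -5*(-24) = 120)
h(4)*(26 + j) = 21*(26 + 120) = 21*146 = 3066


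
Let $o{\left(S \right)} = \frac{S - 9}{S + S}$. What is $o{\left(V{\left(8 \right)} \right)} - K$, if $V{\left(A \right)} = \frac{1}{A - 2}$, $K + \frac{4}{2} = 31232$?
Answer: $- \frac{62513}{2} \approx -31257.0$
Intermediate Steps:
$K = 31230$ ($K = -2 + 31232 = 31230$)
$V{\left(A \right)} = \frac{1}{-2 + A}$
$o{\left(S \right)} = \frac{-9 + S}{2 S}$
$o{\left(V{\left(8 \right)} \right)} - K = \frac{-9 + \frac{1}{-2 + 8}}{2 \frac{1}{-2 + 8}} - 31230 = \frac{-9 + \frac{1}{6}}{2 \cdot \frac{1}{6}} - 31230 = \frac{\frac{1}{\frac{1}{6}} \left(-9 + \frac{1}{6}\right)}{2} - 31230 = \frac{1}{2} \cdot 6 \left(- \frac{53}{6}\right) - 31230 = - \frac{53}{2} - 31230 = - \frac{62513}{2}$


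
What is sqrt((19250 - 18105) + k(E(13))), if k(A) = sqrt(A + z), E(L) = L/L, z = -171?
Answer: sqrt(1145 + I*sqrt(170)) ≈ 33.838 + 0.1927*I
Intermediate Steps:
E(L) = 1
k(A) = sqrt(-171 + A) (k(A) = sqrt(A - 171) = sqrt(-171 + A))
sqrt((19250 - 18105) + k(E(13))) = sqrt((19250 - 18105) + sqrt(-171 + 1)) = sqrt(1145 + sqrt(-170)) = sqrt(1145 + I*sqrt(170))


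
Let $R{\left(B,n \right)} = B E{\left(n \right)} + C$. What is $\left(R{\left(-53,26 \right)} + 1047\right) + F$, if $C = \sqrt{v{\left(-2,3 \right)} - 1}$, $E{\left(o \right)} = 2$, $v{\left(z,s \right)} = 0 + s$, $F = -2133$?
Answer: $-1192 + \sqrt{2} \approx -1190.6$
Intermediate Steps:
$v{\left(z,s \right)} = s$
$C = \sqrt{2}$ ($C = \sqrt{3 - 1} = \sqrt{2} \approx 1.4142$)
$R{\left(B,n \right)} = \sqrt{2} + 2 B$ ($R{\left(B,n \right)} = B 2 + \sqrt{2} = 2 B + \sqrt{2} = \sqrt{2} + 2 B$)
$\left(R{\left(-53,26 \right)} + 1047\right) + F = \left(\left(\sqrt{2} + 2 \left(-53\right)\right) + 1047\right) - 2133 = \left(\left(\sqrt{2} - 106\right) + 1047\right) - 2133 = \left(\left(-106 + \sqrt{2}\right) + 1047\right) - 2133 = \left(941 + \sqrt{2}\right) - 2133 = -1192 + \sqrt{2}$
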